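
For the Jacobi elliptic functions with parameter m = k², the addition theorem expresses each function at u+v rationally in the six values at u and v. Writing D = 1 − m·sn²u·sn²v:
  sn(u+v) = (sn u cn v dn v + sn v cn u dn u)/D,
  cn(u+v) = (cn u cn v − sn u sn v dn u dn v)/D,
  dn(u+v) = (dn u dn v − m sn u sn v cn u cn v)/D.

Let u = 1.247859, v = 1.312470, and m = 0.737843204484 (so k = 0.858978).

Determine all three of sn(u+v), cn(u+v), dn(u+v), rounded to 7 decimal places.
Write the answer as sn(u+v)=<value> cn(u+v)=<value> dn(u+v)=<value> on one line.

sn(u+v)=0.9753598 cn(u+v)=-0.2206203 dn(u+v)=0.5459579

sn u = 0.8787261499291221, cn u = 0.4773262547050414, dn u = 0.655947598518438
sn v = 0.8978819425831637, cn v = 0.4402363197000951, dn v = 0.6365192251370394
m = k² = 0.737843204484
D = 1 − m·sn²u·sn²v = 0.5406860262158476
sn(u+v) = (sn u·cn v·dn v + sn v·cn u·dn u)/D = 0.5273634020377641/0.5406860262158476 = 0.9753597771495487
cn(u+v) = (cn u·cn v − sn u·sn v·dn u·dn v)/D = -0.1192862990298541/0.5406860262158476 = -0.2206202735896743
dn(u+v) = (dn u·dn v − m·sn u·sn v·cn u·cn v)/D = 0.2951918244488599/0.5406860262158476 = 0.5459579314724442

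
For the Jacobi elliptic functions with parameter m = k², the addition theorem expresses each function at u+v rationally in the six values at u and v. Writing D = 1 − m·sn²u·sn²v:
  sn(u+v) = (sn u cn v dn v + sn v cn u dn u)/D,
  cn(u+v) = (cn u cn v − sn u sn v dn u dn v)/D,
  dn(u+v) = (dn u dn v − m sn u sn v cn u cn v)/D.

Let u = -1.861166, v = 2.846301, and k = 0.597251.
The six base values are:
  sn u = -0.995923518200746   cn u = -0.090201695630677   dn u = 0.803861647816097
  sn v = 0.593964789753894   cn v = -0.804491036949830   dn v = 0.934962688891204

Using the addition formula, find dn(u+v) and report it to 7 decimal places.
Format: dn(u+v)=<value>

dn(u+v)=0.8762695

m = k² = 0.356708757001
D = 1 − m·sn²u·sn²v = 0.8751791461995257
dn(u+v) = (dn u·dn v − m·sn u·sn v·cn u·cn v)/D = 0.7668928046711058/0.8751791461995257 = 0.8762695135062868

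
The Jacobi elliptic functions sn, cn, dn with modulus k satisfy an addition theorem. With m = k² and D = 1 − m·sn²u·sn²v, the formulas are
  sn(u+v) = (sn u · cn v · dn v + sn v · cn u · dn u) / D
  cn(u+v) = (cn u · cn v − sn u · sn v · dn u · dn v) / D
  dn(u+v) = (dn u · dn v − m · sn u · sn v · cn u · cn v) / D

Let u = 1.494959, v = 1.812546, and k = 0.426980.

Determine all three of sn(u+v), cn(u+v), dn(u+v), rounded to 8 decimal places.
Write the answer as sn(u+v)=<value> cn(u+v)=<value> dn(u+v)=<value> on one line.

sn(u+v)=-0.00587707 cn(u+v)=-0.99998273 dn(u+v)=0.99999685

sn u = 0.990070730954746, cn u = 0.1405700811223177, dn u = 0.9062508226828919
sn v = 0.9893079314130014, cn v = -0.1458417527436093, dn v = 0.9064026813482313
m = k² = 0.1823119204
D = 1 − m·sn²u·sn²v = 0.8250916708062336
sn(u+v) = (sn u·cn v·dn v + sn v·cn u·dn u)/D = -0.0048491218872241/0.8250916708062336 = -0.005877070462347303
cn(u+v) = (cn u·cn v − sn u·sn v·dn u·dn v)/D = -0.8250774213676829/0.8250916708062336 = -0.9999827298722616
dn(u+v) = (dn u·dn v − m·sn u·sn v·cn u·cn v)/D = 0.8250890729820697/0.8250916708062336 = 0.9999968514720778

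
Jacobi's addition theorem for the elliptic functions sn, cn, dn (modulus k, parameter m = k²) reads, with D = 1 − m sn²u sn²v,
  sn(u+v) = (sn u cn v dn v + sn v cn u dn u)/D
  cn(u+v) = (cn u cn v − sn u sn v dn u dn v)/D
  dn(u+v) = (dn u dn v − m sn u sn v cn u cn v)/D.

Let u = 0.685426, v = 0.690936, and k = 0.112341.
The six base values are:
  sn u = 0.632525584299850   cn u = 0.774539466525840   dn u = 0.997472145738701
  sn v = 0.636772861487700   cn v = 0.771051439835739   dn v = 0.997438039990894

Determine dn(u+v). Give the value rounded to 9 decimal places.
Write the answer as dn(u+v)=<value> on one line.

dn(u+v)=0.993915851

m = k² = 0.012620500281
D = 1 − m·sn²u·sn²v = 0.9979526039748697
dn(u+v) = (dn u·dn v − m·sn u·sn v·cn u·cn v)/D = 0.9918809111930179/0.9979526039748697 = 0.9939158505547577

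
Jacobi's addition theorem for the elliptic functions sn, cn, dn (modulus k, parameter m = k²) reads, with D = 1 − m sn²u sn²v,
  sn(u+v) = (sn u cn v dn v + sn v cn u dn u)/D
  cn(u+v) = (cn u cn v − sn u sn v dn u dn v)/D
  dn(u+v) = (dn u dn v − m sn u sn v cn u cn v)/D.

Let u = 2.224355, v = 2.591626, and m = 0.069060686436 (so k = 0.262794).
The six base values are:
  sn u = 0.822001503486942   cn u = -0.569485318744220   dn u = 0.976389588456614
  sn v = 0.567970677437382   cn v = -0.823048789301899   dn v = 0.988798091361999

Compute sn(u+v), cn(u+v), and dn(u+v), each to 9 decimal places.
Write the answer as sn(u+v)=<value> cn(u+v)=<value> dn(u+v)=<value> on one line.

m = k² = 0.069060686436
D = 1 − m·sn²u·sn²v = 0.9849468307528188
sn(u+v) = (sn u·cn v·dn v + sn v·cn u·dn u)/D = -0.9847828726764251/0.9849468307528188 = -0.9998335361145652
cn(u+v) = (cn u·cn v − sn u·sn v·dn u·dn v)/D = 0.01797089572586482/0.9849468307528188 = 0.01824554906393193
dn(u+v) = (dn u·dn v − m·sn u·sn v·cn u·cn v)/D = 0.9503396191530677/0.9849468307528188 = 0.9648638784153455

sn(u+v)=-0.999833536 cn(u+v)=0.018245549 dn(u+v)=0.964863878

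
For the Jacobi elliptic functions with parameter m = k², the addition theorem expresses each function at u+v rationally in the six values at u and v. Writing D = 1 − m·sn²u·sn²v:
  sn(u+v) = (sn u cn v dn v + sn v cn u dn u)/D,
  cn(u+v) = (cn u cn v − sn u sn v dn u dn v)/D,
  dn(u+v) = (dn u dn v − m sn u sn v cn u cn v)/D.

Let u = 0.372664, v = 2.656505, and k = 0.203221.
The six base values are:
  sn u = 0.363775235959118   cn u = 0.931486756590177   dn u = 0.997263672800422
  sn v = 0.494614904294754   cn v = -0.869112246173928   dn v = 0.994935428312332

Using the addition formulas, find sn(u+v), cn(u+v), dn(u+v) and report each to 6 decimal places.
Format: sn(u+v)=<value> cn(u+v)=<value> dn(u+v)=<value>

m = k² = 0.041298774841
D = 1 − m·sn²u·sn²v = 0.9986629802329434
sn(u+v) = (sn u·cn v·dn v + sn v·cn u·dn u)/D = 0.1449062427212264/0.9986629802329434 = 0.1451002446164833
cn(u+v) = (cn u·cn v − sn u·sn v·dn u·dn v)/D = -0.9880940890968639/0.9986629802329434 = -0.9894169591290806
dn(u+v) = (dn u·dn v − m·sn u·sn v·cn u·cn v)/D = 0.998228713212205/0.9986629802329434 = 0.9995651515783262

sn(u+v)=0.145100 cn(u+v)=-0.989417 dn(u+v)=0.999565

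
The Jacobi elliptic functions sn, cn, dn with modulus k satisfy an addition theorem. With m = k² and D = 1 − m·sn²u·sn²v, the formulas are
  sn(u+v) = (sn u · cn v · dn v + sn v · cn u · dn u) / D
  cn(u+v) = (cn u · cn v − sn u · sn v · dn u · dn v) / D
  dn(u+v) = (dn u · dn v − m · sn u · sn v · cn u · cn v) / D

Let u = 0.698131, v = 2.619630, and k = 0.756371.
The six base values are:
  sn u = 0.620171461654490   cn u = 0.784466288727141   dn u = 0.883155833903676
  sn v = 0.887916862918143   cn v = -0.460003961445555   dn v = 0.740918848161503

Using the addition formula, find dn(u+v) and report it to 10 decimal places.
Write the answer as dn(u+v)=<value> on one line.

dn(u+v)=0.9292261520

m = k² = 0.572097089641
D = 1 − m·sn²u·sn²v = 0.8265245984641734
dn(u+v) = (dn u·dn v − m·sn u·sn v·cn u·cn v)/D = 0.7680282721730944/0.8265245984641734 = 0.9292261520107504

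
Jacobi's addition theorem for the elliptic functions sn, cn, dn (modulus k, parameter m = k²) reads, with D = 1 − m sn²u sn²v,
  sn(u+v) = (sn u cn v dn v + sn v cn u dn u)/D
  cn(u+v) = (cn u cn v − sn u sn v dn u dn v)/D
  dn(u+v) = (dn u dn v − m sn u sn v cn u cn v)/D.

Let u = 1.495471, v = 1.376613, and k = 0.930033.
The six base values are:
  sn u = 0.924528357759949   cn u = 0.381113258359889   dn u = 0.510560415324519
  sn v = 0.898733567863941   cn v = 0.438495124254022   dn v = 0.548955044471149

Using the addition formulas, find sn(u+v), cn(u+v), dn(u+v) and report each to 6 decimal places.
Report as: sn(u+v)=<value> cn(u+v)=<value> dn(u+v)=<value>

m = k² = 0.864961381089
D = 1 − m·sn²u·sn²v = 0.4028284396334086
sn(u+v) = (sn u·cn v·dn v + sn v·cn u·dn u)/D = 0.3974238062704097/0.4028284396334086 = 0.9865832874959937
cn(u+v) = (cn u·cn v − sn u·sn v·dn u·dn v)/D = -0.06576526428918682/0.4028284396334086 = -0.1632587419821601
dn(u+v) = (dn u·dn v − m·sn u·sn v·cn u·cn v)/D = 0.1601681513877419/0.4028284396334086 = 0.3976088469163247

sn(u+v)=0.986583 cn(u+v)=-0.163259 dn(u+v)=0.397609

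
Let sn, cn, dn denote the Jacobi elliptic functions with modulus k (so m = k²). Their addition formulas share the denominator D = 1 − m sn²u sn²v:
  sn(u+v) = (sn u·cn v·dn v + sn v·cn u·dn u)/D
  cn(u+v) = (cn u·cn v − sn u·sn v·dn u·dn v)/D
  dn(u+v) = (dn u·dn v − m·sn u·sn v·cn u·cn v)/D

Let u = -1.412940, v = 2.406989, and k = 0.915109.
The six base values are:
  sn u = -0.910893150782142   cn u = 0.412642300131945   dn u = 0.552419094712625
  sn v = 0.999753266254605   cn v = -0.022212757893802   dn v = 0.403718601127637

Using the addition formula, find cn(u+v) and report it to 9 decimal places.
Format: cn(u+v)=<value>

m = k² = 0.837424481881
D = 1 − m·sn²u·sn²v = 0.3055096914713695
cn(u+v) = (cn u·cn v − sn u·sn v·dn u·dn v)/D = 0.1939330412870986/0.3055096914713695 = 0.6347852349727269

cn(u+v)=0.634785235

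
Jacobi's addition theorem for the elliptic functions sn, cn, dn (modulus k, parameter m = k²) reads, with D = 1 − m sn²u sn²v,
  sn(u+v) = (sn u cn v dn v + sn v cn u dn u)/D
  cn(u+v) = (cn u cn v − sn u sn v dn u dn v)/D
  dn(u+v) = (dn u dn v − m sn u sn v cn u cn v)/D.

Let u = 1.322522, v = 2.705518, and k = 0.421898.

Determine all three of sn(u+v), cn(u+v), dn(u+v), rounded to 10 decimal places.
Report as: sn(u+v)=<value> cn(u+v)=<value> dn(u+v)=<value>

sn u = 0.9563232025603078, cn u = 0.2923113618127022, dn u = 0.9149925005230626
sn v = 0.5531624854555011, cn v = -0.8330733849335799, dn v = 0.9723860554506362
m = k² = 0.177997922404
D = 1 − m·sn²u·sn²v = 0.9501884842237619
sn(u+v) = (sn u·cn v·dn v + sn v·cn u·dn u)/D = -0.6267373915121411/0.9501884842237619 = -0.6595927038877367
cn(u+v) = (cn u·cn v − sn u·sn v·dn u·dn v)/D = -0.7141837282044498/0.9501884842237619 = -0.7516232200897365
dn(u+v) = (dn u·dn v − m·sn u·sn v·cn u·cn v)/D = 0.9126558029843426/0.9501884842237619 = 0.960499751509743

sn(u+v)=-0.6595927039 cn(u+v)=-0.7516232201 dn(u+v)=0.9604997515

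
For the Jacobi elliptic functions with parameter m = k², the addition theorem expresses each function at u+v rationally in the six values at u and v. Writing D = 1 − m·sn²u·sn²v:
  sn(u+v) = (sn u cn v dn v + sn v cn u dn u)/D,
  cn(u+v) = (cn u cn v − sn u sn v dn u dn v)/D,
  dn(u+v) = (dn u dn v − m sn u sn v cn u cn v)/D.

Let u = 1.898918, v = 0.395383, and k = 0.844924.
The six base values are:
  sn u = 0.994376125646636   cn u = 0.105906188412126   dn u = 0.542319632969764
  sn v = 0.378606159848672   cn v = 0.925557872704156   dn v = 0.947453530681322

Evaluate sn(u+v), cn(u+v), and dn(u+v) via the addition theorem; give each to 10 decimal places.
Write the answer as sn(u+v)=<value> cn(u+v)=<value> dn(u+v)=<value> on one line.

m = k² = 0.713896565776
D = 1 − m·sn²u·sn²v = 0.8988159587060022
sn(u+v) = (sn u·cn v·dn v + sn v·cn u·dn u)/D = 0.8937366159263716/0.8988159587060022 = 0.9943488511408463
cn(u+v) = (cn u·cn v − sn u·sn v·dn u·dn v)/D = -0.09542006590370356/0.8988159587060022 = -0.1061619622787705
dn(u+v) = (dn u·dn v − m·sn u·sn v·cn u·cn v)/D = 0.4874776284944088/0.8988159587060022 = 0.5423553328939725

sn(u+v)=0.9943488511 cn(u+v)=-0.1061619623 dn(u+v)=0.5423553329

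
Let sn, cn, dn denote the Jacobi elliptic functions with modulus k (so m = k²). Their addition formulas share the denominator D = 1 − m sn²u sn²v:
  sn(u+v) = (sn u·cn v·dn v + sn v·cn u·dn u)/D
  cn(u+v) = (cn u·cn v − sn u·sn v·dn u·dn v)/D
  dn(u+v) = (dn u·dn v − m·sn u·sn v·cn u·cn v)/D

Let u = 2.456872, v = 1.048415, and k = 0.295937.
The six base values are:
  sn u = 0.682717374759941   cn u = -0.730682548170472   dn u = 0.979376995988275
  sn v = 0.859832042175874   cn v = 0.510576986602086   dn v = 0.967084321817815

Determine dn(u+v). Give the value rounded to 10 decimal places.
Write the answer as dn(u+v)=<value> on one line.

dn(u+v)=0.9963901500

m = k² = 0.087578707969
D = 1 − m·sn²u·sn²v = 0.9698208019170574
dn(u+v) = (dn u·dn v − m·sn u·sn v·cn u·cn v)/D = 0.96631989429182/0.9698208019170574 = 0.9963901499964559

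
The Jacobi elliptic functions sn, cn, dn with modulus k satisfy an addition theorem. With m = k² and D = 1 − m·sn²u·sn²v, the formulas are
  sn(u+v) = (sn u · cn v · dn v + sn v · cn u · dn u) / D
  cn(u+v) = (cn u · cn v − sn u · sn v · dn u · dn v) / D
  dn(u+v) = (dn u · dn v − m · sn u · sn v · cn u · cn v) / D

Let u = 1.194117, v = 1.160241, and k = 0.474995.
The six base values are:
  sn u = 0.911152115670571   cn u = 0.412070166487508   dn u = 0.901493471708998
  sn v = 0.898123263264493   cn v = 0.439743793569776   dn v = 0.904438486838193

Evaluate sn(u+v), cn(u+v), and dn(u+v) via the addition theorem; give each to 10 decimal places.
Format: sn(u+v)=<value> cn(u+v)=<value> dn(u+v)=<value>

m = k² = 0.225620250025
D = 1 − m·sn²u·sn²v = 0.8489113838763379
sn(u+v) = (sn u·cn v·dn v + sn v·cn u·dn u)/D = 0.6960180640877258/0.8489113838763379 = 0.8198948409780257
cn(u+v) = (cn u·cn v − sn u·sn v·dn u·dn v)/D = -0.4860137777248846/0.8489113838763379 = -0.5725141480676421
dn(u+v) = (dn u·dn v − m·sn u·sn v·cn u·cn v)/D = 0.7818892538566529/0.8489113838763379 = 0.9210493211745548

sn(u+v)=0.8198948410 cn(u+v)=-0.5725141481 dn(u+v)=0.9210493212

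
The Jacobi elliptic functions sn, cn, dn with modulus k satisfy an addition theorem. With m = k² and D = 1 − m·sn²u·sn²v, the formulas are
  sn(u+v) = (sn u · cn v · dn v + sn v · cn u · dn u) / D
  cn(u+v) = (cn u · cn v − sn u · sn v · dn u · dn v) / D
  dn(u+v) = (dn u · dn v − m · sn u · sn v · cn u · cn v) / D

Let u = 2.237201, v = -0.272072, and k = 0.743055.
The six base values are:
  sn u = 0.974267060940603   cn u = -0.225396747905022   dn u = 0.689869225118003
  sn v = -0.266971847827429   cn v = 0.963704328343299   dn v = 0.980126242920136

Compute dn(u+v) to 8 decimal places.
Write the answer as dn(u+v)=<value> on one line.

dn(u+v)=0.66999088

m = k² = 0.552130733025
D = 1 − m·sn²u·sn²v = 0.9626467068630353
dn(u+v) = (dn u·dn v − m·sn u·sn v·cn u·cn v)/D = 0.644964515390094/0.9626467068630353 = 0.6699908811736673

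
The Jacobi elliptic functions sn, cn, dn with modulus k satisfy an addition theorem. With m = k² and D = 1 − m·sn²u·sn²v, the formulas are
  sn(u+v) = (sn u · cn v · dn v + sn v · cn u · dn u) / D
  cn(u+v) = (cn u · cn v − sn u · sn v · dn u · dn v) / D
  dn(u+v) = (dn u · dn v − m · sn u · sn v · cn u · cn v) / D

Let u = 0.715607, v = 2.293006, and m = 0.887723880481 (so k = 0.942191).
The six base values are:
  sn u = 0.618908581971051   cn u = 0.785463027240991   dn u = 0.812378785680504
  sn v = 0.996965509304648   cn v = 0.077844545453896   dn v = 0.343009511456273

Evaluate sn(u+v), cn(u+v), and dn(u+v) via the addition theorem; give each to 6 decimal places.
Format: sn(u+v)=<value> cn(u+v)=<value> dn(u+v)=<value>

m = k² = 0.887723880481
D = 1 − m·sn²u·sn²v = 0.662019861015826
sn(u+v) = (sn u·cn v·dn v + sn v·cn u·dn u)/D = 0.6526829491605169/0.662019861015826 = 0.9858963266736707
cn(u+v) = (cn u·cn v − sn u·sn v·dn u·dn v)/D = -0.1107937915884446/0.662019861015826 = -0.1673572019704044
dn(u+v) = (dn u·dn v − m·sn u·sn v·cn u·cn v)/D = 0.2451618514285937/0.662019861015826 = 0.3703240127152815

sn(u+v)=0.985896 cn(u+v)=-0.167357 dn(u+v)=0.370324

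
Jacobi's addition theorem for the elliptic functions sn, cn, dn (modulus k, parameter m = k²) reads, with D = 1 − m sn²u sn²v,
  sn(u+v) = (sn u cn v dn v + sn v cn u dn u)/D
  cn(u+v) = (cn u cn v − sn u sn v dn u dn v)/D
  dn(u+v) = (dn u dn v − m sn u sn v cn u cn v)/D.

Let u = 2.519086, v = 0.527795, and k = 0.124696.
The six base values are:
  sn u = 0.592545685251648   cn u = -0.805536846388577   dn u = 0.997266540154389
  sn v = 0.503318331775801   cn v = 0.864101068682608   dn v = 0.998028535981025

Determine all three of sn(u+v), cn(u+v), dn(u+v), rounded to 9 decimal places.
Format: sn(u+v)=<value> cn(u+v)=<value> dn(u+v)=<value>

m = k² = 0.015549092416
D = 1 − m·sn²u·sn²v = 0.9986169616527104
sn(u+v) = (sn u·cn v·dn v + sn v·cn u·dn u)/D = 0.1066767283713036/0.9986169616527104 = 0.1068244707107254
cn(u+v) = (cn u·cn v − sn u·sn v·dn u·dn v)/D = -0.9929027705291621/0.9986169616527104 = -0.9942778949857899
dn(u+v) = (dn u·dn v − m·sn u·sn v·cn u·cn v)/D = 0.9985283614423184/0.9986169616527104 = 0.9999112770824107

sn(u+v)=0.106824471 cn(u+v)=-0.994277895 dn(u+v)=0.999911277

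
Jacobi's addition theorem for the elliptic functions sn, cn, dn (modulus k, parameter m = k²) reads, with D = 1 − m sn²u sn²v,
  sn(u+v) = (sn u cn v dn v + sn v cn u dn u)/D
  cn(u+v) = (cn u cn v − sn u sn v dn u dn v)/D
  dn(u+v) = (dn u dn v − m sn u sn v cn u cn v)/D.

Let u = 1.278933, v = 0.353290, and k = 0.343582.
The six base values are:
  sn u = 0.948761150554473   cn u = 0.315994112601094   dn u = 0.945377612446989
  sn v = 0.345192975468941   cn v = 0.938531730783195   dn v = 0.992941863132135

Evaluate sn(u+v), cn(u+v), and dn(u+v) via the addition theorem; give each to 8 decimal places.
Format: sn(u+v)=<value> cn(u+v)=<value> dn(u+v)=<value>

sn(u+v)=0.99993950 cn(u+v)=-0.01100001 dn(u+v)=0.93913029

m = k² = 0.118048590724
D = 1 − m·sn²u·sn²v = 0.9873381112960658
sn(u+v) = (sn u·cn v·dn v + sn v·cn u·dn u)/D = 0.98727837547201/0.9873381112960658 = 0.9999394981077178
cn(u+v) = (cn u·cn v − sn u·sn v·dn u·dn v)/D = -0.01086072479308944/0.9873381112960658 = -0.01100000564024892
dn(u+v) = (dn u·dn v − m·sn u·sn v·cn u·cn v)/D = 0.9272391223606004/0.9873381112960658 = 0.9391302855142761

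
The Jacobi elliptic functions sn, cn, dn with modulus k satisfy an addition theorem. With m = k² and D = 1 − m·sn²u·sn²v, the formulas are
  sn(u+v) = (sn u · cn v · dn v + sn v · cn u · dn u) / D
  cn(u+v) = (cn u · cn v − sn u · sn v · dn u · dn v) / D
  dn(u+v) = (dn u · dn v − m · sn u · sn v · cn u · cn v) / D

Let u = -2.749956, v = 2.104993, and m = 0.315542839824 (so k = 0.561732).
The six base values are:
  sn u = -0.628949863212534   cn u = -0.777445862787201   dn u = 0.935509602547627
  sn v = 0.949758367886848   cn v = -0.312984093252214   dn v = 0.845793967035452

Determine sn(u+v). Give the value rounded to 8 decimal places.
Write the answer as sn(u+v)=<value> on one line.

m = k² = 0.315542839824
D = 1 − m·sn²u·sn²v = 0.887405638873746
sn(u+v) = (sn u·cn v·dn v + sn v·cn u·dn u)/D = -0.5242712814326783/0.887405638873746 = -0.5907910187477048

sn(u+v)=-0.59079102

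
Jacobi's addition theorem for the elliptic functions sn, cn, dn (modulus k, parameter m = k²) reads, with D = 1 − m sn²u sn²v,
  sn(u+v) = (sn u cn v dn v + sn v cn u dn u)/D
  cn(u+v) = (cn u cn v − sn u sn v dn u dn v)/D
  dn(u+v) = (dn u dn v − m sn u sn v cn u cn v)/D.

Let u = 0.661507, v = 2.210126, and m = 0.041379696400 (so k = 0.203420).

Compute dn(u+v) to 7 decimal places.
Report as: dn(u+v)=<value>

sn u = 0.6128634901982673, cn u = 0.7901888017315851, dn u = 0.9921984264452501
sn v = 0.8189685055614077, cn v = -0.5738384676008698, dn v = 0.98602548045841
m = k² = 0.0413796964
D = 1 − m·sn²u·sn²v = 0.9895756447862136
dn(u+v) = (dn u·dn v − m·sn u·sn v·cn u·cn v)/D = 0.9877504984687653/0.9895756447862136 = 0.9981556272862368

dn(u+v)=0.9981556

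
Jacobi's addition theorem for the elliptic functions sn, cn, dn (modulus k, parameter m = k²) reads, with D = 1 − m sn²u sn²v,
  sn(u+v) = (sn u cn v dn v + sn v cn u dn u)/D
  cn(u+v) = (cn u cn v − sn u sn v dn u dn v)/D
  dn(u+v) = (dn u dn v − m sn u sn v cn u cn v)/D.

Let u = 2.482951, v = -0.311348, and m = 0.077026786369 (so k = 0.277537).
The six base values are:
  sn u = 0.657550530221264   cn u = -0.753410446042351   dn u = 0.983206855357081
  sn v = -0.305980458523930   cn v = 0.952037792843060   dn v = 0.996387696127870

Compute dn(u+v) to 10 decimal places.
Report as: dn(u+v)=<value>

m = k² = 0.077026786369
D = 1 − m·sn²u·sn²v = 0.9968819187632846
dn(u+v) = (dn u·dn v − m·sn u·sn v·cn u·cn v)/D = 0.9685391650357602/0.9968819187632846 = 0.9715685948415174

dn(u+v)=0.9715685948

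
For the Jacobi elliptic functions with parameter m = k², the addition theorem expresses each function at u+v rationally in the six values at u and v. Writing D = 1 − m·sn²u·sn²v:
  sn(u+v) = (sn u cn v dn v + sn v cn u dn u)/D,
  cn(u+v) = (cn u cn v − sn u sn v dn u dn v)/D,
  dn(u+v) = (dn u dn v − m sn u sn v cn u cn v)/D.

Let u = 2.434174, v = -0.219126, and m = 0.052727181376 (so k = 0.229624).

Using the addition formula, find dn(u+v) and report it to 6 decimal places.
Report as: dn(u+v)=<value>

dn(u+v)=0.982083

sn u = 0.6792902604137366, cn u = -0.733869703766982, dn u = 0.987760000943446
sn v = -0.2172872267719841, cn v = 0.9761077097747668, dn v = 0.9987545006780284
m = k² = 0.052727181376
D = 1 − m·sn²u·sn²v = 0.9988512812083296
dn(u+v) = (dn u·dn v − m·sn u·sn v·cn u·cn v)/D = 0.9809547982476557/0.9988512812083296 = 0.9820829353704947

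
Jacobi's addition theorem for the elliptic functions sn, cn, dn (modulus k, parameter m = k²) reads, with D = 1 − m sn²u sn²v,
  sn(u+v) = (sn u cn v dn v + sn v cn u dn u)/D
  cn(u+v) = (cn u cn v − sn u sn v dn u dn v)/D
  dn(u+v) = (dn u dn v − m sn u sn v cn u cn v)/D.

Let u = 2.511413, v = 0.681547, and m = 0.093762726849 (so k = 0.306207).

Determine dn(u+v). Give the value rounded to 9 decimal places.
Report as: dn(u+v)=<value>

sn u = 0.6464856477116798, cn u = -0.7629261480004535, dn u = 0.9802104160349302
sn v = 0.6264931049165432, cn v = 0.7794269622562651, dn v = 0.9814268840866157
m = k² = 0.093762726849
D = 1 − m·sn²u·sn²v = 0.9846191408220495
dn(u+v) = (dn u·dn v − m·sn u·sn v·cn u·cn v)/D = 0.984586902942405/0.9846191408220495 = 0.9999672585283915

dn(u+v)=0.999967259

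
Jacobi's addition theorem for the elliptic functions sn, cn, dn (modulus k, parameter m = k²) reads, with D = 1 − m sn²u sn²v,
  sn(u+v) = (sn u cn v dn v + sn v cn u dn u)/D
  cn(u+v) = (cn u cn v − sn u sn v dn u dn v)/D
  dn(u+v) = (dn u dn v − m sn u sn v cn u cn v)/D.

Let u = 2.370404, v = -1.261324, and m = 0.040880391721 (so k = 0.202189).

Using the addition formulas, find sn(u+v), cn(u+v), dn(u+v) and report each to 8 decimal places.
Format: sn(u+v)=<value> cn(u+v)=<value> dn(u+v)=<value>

sn u = 0.7180155517628845, cn u = -0.6960270594069174, dn u = 0.9894060157357424
sn v = -0.9494235884544743, cn v = 0.313998168284831, dn v = 0.9814021623961536
m = k² = 0.040880391721
D = 1 − m·sn²u·sn²v = 0.9810022229995787
sn(u+v) = (sn u·cn v·dn v + sn v·cn u·dn u)/D = 0.8750863259720931/0.9810022229995787 = 0.8920329694018123
cn(u+v) = (cn u·cn v − sn u·sn v·dn u·dn v)/D = 0.4433839009557957/0.9810022229995787 = 0.4519703325442781
dn(u+v) = (dn u·dn v − m·sn u·sn v·cn u·cn v)/D = 0.9649145741954859/0.9810022229995787 = 0.9836008029065396

sn(u+v)=0.89203297 cn(u+v)=0.45197033 dn(u+v)=0.98360080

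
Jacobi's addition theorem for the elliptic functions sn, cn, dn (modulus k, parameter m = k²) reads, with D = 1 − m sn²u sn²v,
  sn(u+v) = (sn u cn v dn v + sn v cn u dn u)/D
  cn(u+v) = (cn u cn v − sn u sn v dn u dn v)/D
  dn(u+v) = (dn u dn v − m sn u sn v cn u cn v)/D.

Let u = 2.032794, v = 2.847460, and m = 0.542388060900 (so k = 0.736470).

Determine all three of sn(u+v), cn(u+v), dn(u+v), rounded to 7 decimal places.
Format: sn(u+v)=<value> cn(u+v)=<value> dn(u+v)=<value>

sn u = 0.9954357401745908, cn u = -0.0954342034234296, dn u = 0.6801116378143416
sn v = 0.7671610812013946, cn v = -0.6414544999373745, dn v = 0.8250969837887967
m = k² = 0.5423880609
D = 1 − m·sn²u·sn²v = 0.6836923427240786
sn(u+v) = (sn u·cn v·dn v + sn v·cn u·dn u)/D = -0.5766397729905275/0.6836923427240786 = -0.8434199667835758
cn(u+v) = (cn u·cn v − sn u·sn v·dn u·dn v)/D = -0.367317017989872/0.6836923427240786 = -0.537254836768169
dn(u+v) = (dn u·dn v − m·sn u·sn v·cn u·cn v)/D = 0.5358021147539748/0.6836923427240786 = 0.7836889215683542

sn(u+v)=-0.8434200 cn(u+v)=-0.5372548 dn(u+v)=0.7836889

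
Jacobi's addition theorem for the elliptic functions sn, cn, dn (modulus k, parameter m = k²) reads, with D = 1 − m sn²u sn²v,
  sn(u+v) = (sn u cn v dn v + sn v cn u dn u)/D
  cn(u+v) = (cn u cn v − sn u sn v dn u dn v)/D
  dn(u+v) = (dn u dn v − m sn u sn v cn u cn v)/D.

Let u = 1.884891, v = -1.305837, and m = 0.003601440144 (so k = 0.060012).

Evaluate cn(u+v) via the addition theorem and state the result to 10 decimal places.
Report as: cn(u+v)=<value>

sn u = 0.9516810428081112, cn u = -0.3070882491396666, dn u = 0.9983677614787609
sn v = -0.9648544090262364, cn v = 0.2627850250349743, dn v = 0.9983222229302108
m = k² = 0.003601440144
D = 1 − m·sn²u·sn²v = 0.9969634348077152
cn(u+v) = (cn u·cn v − sn u·sn v·dn u·dn v)/D = 0.8344986038163763/0.9969634348077152 = 0.8370403313510956

cn(u+v)=0.8370403314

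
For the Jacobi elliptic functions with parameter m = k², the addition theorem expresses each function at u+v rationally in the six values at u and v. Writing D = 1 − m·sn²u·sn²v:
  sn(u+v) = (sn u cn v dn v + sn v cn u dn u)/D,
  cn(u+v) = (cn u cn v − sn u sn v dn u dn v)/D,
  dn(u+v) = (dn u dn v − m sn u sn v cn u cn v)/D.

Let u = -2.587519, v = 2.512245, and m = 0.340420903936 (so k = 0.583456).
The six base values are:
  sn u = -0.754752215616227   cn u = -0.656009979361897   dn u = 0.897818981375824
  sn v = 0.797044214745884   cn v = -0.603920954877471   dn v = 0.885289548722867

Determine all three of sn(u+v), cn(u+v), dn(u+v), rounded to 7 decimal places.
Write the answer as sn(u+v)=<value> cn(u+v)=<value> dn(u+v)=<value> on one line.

m = k² = 0.340420903936
D = 1 − m·sn²u·sn²v = 0.8768059191944808
sn(u+v) = (sn u·cn v·dn v + sn v·cn u·dn u)/D = -0.06591724594768628/0.8768059191944808 = -0.07517883319976247
cn(u+v) = (cn u·cn v − sn u·sn v·dn u·dn v)/D = 0.8743246174168669/0.8768059191944808 = 0.9971700672597038
dn(u+v) = (dn u·dn v − m·sn u·sn v·cn u·cn v)/D = 0.8759620212916072/0.8768059191944808 = 0.9990375316995477

sn(u+v)=-0.0751788 cn(u+v)=0.9971701 dn(u+v)=0.9990375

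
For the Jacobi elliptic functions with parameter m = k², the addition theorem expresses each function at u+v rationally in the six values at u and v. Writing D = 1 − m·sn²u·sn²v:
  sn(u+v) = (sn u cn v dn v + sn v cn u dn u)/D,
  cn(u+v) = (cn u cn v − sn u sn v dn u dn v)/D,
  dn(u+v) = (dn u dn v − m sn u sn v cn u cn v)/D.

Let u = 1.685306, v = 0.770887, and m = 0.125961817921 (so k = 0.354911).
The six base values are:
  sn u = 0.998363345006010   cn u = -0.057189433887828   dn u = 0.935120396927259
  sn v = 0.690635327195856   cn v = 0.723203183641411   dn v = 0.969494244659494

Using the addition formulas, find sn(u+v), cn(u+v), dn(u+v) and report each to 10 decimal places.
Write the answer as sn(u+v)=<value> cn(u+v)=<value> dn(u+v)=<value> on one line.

m = k² = 0.125961817921
D = 1 − m·sn²u·sn²v = 0.9401155929341707
sn(u+v) = (sn u·cn v·dn v + sn v·cn u·dn u)/D = 0.6630593069220459/0.9401155929341707 = 0.7052955103665375
cn(u+v) = (cn u·cn v − sn u·sn v·dn u·dn v)/D = -0.6664605641611688/0.9401155929341707 = -0.7089134242323285
dn(u+v) = (dn u·dn v − m·sn u·sn v·cn u·cn v)/D = 0.9101859763436111/0.9401155929341707 = 0.9681638972744331

sn(u+v)=0.7052955104 cn(u+v)=-0.7089134242 dn(u+v)=0.9681638973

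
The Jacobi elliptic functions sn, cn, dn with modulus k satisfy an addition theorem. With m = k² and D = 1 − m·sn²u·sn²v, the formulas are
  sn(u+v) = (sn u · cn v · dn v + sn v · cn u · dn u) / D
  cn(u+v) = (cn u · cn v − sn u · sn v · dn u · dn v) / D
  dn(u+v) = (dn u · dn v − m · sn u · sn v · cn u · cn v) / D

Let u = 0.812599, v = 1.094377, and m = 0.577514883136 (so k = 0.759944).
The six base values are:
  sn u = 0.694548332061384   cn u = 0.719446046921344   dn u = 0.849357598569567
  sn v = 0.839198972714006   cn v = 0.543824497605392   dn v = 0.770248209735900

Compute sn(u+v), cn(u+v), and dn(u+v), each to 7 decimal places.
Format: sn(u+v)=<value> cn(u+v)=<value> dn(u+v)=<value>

m = k² = 0.577514883136
D = 1 − m·sn²u·sn²v = 0.8038004470749446
sn(u+v) = (sn u·cn v·dn v + sn v·cn u·dn u)/D = 0.8037390688842856/0.8038004470749446 = 0.9999236400142817
cn(u+v) = (cn u·cn v − sn u·sn v·dn u·dn v)/D = 0.009933170032897815/0.8038004470749446 = 0.01235775629267803
dn(u+v) = (dn u·dn v − m·sn u·sn v·cn u·cn v)/D = 0.522515617754926/0.8038004470749446 = 0.6500563910562341

sn(u+v)=0.9999236 cn(u+v)=0.0123578 dn(u+v)=0.6500564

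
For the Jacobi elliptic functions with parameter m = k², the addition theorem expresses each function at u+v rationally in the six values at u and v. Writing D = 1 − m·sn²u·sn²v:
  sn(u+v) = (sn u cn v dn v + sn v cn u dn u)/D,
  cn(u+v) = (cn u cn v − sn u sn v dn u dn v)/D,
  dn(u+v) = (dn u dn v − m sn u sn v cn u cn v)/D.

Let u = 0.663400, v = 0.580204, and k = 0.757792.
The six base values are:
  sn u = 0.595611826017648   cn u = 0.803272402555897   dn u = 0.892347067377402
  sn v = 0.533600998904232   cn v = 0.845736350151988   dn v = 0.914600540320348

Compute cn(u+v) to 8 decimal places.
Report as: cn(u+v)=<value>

m = k² = 0.574248715264
D = 1 − m·sn²u·sn²v = 0.941995735476251
cn(u+v) = (cn u·cn v − sn u·sn v·dn u·dn v)/D = 0.4199714651716486/0.941995735476251 = 0.4458315991837488

cn(u+v)=0.44583160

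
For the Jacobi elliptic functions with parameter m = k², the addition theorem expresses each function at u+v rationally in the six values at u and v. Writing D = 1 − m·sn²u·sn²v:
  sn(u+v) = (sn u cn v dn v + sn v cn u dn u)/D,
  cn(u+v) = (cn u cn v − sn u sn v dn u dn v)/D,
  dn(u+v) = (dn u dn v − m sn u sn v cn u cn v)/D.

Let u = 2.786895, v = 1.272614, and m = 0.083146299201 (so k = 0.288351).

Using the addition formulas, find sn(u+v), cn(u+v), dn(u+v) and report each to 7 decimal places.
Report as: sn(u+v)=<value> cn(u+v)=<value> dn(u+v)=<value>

sn(u+v)=-0.7459988 cn(u+v)=-0.6659472 dn(u+v)=0.9765899

sn u = 0.4097957998400374, cn u = -0.912177286734034, dn u = 0.9929939707758208
sn v = 0.9496084581647102, cn v = 0.3134386322424883, dn v = 0.9617807999789079
m = k² = 0.083146299201
D = 1 − m·sn²u·sn²v = 0.9874088012899051
sn(u+v) = (sn u·cn v·dn v + sn v·cn u·dn u)/D = -0.7366058274378474/0.9874088012899051 = -0.7459988471599398
cn(u+v) = (cn u·cn v − sn u·sn v·dn u·dn v)/D = -0.657562161205594/0.9874088012899051 = -0.6659472351741095
dn(u+v) = (dn u·dn v − m·sn u·sn v·cn u·cn v)/D = 0.9642934950607111/0.9874088012899051 = 0.976589932964951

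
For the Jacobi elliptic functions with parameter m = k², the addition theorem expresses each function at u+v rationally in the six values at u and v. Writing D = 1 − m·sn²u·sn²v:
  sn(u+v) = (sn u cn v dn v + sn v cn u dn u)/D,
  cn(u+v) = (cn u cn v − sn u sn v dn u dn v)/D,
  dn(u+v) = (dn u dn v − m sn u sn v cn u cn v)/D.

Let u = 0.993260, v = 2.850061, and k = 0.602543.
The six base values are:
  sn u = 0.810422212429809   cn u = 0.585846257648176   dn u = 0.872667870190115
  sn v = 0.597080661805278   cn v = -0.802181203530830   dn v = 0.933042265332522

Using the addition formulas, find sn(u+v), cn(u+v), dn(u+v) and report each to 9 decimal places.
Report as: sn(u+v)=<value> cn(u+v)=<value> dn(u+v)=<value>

sn(u+v)=-0.329313462 cn(u+v)=-0.944220654 dn(u+v)=0.980115969

m = k² = 0.363058066849
D = 1 − m·sn²u·sn²v = 0.9149910261858148
sn(u+v) = (sn u·cn v·dn v + sn v·cn u·dn u)/D = -0.3013188622359529/0.9149910261858148 = -0.3293134616762478
cn(u+v) = (cn u·cn v − sn u·sn v·dn u·dn v)/D = -0.8639534254005832/0.9149910261858148 = -0.9442206542746279
dn(u+v) = (dn u·dn v − m·sn u·sn v·cn u·cn v)/D = 0.8967973161966621/0.9149910261858148 = 0.9801159689346966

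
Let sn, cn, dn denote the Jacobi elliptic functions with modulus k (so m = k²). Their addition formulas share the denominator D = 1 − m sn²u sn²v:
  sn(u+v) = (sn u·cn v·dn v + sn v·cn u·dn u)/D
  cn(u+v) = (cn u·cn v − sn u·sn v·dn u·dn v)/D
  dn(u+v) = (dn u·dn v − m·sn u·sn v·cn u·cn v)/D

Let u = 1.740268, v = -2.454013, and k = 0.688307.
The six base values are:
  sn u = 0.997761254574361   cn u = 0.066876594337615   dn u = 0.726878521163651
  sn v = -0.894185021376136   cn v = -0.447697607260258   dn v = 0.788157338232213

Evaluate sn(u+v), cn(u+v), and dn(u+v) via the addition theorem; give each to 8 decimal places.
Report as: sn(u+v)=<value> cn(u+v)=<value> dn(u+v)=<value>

sn(u+v)=-0.63500134 cn(u+v)=0.77251104 dn(u+v)=0.89942464

m = k² = 0.473766526249
D = 1 − m·sn²u·sn²v = 0.6228862006307267
sn(u+v) = (sn u·cn v·dn v + sn v·cn u·dn u)/D = -0.3955335705065347/0.6228862006307267 = -0.6350013374931446
cn(u+v) = (cn u·cn v − sn u·sn v·dn u·dn v)/D = 0.481186464417417/0.6228862006307267 = 0.772511036414314
dn(u+v) = (dn u·dn v − m·sn u·sn v·cn u·cn v)/D = 0.5602391983788577/0.6228862006307267 = 0.8994246425937298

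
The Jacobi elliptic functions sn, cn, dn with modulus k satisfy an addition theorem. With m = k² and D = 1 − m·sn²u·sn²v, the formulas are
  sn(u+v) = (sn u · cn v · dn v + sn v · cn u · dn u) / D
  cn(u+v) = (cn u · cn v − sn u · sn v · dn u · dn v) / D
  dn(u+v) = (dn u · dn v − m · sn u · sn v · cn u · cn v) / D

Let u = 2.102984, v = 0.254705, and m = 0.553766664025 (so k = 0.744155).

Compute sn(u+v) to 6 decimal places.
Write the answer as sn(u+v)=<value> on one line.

sn(u+v)=0.952397

sn u = 0.9909811455785469, cn u = -0.1340013772609481, dn u = 0.6754087463113319
sn v = 0.2505052955101296, cn v = 0.9681152291547647, dn v = 0.9824711365756604
m = k² = 0.553766664025
D = 1 − m·sn²u·sn²v = 0.9658735263947671
sn(u+v) = (sn u·cn v·dn v + sn v·cn u·dn u)/D = 0.9198948711244729/0.9658735263947671 = 0.9523968159248398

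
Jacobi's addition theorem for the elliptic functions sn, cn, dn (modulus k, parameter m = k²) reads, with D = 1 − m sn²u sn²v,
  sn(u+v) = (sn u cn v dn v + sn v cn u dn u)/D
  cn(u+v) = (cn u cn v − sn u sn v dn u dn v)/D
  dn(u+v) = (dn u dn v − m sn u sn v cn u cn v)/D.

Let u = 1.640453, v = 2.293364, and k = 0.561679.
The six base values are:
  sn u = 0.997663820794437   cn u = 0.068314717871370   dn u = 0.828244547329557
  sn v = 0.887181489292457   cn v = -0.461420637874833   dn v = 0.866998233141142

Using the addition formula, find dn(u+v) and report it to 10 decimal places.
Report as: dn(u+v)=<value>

dn(u+v)=0.9655225438

m = k² = 0.315483299041
D = 1 − m·sn²u·sn²v = 0.7528447933422025
dn(u+v) = (dn u·dn v − m·sn u·sn v·cn u·cn v)/D = 0.7268886199230058/0.7528447933422025 = 0.9655225437583674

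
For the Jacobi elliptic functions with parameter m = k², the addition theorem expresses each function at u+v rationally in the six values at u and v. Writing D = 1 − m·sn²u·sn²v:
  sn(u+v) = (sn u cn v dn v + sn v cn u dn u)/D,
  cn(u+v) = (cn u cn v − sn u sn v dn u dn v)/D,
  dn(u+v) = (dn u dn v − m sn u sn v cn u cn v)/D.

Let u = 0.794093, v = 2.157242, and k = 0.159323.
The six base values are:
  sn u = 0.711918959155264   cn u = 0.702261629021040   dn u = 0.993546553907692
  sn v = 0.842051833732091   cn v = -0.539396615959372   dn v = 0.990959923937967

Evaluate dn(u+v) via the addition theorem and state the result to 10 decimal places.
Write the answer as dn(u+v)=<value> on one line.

dn(u+v)=0.9994460090

m = k² = 0.025383818329
D = 1 − m·sn²u·sn²v = 0.9908778812730072
dn(u+v) = (dn u·dn v − m·sn u·sn v·cn u·cn v)/D = 0.9903289438483086/0.9908778812730072 = 0.9994460090036591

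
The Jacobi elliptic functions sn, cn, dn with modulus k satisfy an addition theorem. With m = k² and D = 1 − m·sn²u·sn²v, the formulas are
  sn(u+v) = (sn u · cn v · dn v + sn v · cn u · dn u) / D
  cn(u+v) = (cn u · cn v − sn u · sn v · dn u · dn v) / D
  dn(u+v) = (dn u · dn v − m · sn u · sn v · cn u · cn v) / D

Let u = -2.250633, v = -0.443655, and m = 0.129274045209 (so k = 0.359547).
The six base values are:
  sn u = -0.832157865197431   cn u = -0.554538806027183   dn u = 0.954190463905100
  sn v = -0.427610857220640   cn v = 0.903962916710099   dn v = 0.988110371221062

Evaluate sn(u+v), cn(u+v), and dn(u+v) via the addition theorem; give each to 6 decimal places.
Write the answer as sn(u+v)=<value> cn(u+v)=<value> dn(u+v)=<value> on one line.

m = k² = 0.129274045209
D = 1 − m·sn²u·sn²v = 0.9836310722932996
sn(u+v) = (sn u·cn v·dn v + sn v·cn u·dn u)/D = -0.5170318535532678/0.9836310722932996 = -0.525635950425831
cn(u+v) = (cn u·cn v − sn u·sn v·dn u·dn v)/D = -0.8367844099839209/0.9836310722932996 = -0.8507096141574593
dn(u+v) = (dn u·dn v − m·sn u·sn v·cn u·cn v)/D = 0.965904911539259/0.9836310722932996 = 0.981978852383432

sn(u+v)=-0.525636 cn(u+v)=-0.850710 dn(u+v)=0.981979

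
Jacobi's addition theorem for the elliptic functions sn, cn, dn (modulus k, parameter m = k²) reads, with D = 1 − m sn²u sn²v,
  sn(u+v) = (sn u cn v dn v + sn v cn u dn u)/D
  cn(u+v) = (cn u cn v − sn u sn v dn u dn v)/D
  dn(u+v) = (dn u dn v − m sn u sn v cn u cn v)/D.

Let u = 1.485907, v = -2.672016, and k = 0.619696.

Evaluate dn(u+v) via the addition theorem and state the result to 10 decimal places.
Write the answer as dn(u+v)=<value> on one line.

sn u = 0.9755908275051748, cn u = 0.2195963052689373, dn u = 0.7965522188822878
sn v = -0.73534660300473, cn v = -0.6776912080360819, dn v = 0.8901378516309955
m = k² = 0.384023132416
D = 1 − m·sn²u·sn²v = 0.8023590268433546
dn(u+v) = (dn u·dn v − m·sn u·sn v·cn u·cn v)/D = 0.6680422052252161/0.8023590268433546 = 0.8325976064024998

dn(u+v)=0.8325976064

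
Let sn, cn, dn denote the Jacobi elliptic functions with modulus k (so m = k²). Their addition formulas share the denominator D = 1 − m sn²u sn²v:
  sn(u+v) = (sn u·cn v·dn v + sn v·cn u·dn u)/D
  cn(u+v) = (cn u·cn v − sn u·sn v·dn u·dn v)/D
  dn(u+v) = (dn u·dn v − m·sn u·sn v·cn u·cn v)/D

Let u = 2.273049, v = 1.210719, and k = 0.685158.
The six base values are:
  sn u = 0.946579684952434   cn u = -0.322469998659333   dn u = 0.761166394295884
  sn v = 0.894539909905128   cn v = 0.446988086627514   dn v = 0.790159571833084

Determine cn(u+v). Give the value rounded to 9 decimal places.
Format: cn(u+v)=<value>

m = k² = 0.469441484964
D = 1 − m·sn²u·sn²v = 0.6634146044940914
cn(u+v) = (cn u·cn v − sn u·sn v·dn u·dn v)/D = -0.6534140220374414/0.6634146044940914 = -0.9849255919467189

cn(u+v)=-0.984925592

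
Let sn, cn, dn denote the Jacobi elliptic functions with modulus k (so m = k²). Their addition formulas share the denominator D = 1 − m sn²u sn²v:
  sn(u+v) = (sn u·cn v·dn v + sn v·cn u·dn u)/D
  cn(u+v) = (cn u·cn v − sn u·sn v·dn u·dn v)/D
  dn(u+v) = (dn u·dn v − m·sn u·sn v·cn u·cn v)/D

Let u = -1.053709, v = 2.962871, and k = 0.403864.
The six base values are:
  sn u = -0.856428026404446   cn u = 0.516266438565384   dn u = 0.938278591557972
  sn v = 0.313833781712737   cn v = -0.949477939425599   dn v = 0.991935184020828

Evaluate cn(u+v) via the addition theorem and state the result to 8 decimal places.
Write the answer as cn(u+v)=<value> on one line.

cn(u+v)=-0.24289260

m = k² = 0.163106130496
D = 1 − m·sn²u·sn²v = 0.9882171212944353
cn(u+v) = (cn u·cn v − sn u·sn v·dn u·dn v)/D = -0.2400306243412521/0.9882171212944353 = -0.2428925983662814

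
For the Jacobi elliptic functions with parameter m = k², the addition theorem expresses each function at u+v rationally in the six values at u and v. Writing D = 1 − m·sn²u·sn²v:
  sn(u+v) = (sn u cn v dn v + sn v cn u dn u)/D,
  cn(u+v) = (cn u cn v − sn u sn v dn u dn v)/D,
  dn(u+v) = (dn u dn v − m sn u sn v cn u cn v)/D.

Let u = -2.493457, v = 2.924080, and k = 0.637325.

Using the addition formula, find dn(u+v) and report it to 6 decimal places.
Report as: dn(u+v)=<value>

sn u = -0.8439386404754572, cn u = -0.5364397180601349, dn u = 0.843032137285401
sn v = 0.583764376502145, cn v = -0.8119231199609122, dn v = 0.9282136392437448
m = k² = 0.406183155625
D = 1 − m·sn²u·sn²v = 0.901413186099181
dn(u+v) = (dn u·dn v − m·sn u·sn v·cn u·cn v)/D = 0.8696717170858263/0.901413186099181 = 0.9647869927988137

dn(u+v)=0.964787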